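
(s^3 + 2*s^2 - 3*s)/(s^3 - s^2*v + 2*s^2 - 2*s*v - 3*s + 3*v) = s/(s - v)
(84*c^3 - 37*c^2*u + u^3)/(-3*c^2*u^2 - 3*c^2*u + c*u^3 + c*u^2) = (-28*c^2 + 3*c*u + u^2)/(c*u*(u + 1))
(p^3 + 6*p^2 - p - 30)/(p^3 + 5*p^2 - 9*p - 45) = (p - 2)/(p - 3)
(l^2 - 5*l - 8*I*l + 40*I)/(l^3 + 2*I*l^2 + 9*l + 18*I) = (l^2 - 5*l - 8*I*l + 40*I)/(l^3 + 2*I*l^2 + 9*l + 18*I)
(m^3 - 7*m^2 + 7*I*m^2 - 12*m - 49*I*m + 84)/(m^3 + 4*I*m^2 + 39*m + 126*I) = (m^2 + m*(-7 + 4*I) - 28*I)/(m^2 + I*m + 42)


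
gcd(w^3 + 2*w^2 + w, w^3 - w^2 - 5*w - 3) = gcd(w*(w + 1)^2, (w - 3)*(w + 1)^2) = w^2 + 2*w + 1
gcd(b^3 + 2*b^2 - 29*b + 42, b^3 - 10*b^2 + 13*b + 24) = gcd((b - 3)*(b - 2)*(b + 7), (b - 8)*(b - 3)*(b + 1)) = b - 3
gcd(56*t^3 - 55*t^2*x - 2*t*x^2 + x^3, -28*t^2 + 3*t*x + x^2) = 7*t + x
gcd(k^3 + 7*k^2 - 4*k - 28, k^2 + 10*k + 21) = k + 7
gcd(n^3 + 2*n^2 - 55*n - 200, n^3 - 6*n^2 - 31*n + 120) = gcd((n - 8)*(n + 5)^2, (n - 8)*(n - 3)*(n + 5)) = n^2 - 3*n - 40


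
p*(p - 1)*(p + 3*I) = p^3 - p^2 + 3*I*p^2 - 3*I*p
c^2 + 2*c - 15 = (c - 3)*(c + 5)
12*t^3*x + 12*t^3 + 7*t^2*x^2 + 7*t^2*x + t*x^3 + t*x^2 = (3*t + x)*(4*t + x)*(t*x + t)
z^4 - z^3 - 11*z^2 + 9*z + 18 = (z - 3)*(z - 2)*(z + 1)*(z + 3)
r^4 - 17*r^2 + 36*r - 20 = (r - 2)^2*(r - 1)*(r + 5)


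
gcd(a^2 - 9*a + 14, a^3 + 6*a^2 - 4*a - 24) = a - 2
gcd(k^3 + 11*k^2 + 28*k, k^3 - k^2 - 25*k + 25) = 1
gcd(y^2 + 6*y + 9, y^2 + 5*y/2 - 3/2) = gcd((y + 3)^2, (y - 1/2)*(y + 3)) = y + 3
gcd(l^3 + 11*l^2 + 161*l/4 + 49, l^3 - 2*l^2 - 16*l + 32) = l + 4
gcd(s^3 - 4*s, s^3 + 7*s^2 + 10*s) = s^2 + 2*s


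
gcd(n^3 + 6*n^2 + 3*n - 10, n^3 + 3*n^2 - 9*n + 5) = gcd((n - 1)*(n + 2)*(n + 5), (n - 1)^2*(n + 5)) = n^2 + 4*n - 5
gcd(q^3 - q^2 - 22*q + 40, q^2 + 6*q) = 1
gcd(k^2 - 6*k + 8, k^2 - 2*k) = k - 2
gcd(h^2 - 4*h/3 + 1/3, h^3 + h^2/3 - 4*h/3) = h - 1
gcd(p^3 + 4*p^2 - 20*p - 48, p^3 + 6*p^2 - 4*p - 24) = p^2 + 8*p + 12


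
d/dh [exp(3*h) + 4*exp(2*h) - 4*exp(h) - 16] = (3*exp(2*h) + 8*exp(h) - 4)*exp(h)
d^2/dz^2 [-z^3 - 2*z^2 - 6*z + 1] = -6*z - 4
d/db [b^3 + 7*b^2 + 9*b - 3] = 3*b^2 + 14*b + 9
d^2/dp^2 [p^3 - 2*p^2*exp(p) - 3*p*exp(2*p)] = -2*p^2*exp(p) - 12*p*exp(2*p) - 8*p*exp(p) + 6*p - 12*exp(2*p) - 4*exp(p)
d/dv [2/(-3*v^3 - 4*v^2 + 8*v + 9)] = 2*(9*v^2 + 8*v - 8)/(3*v^3 + 4*v^2 - 8*v - 9)^2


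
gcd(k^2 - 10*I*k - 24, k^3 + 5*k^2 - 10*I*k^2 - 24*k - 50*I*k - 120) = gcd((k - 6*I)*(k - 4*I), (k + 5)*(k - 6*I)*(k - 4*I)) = k^2 - 10*I*k - 24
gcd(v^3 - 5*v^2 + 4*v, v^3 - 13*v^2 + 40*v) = v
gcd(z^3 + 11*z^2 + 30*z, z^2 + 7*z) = z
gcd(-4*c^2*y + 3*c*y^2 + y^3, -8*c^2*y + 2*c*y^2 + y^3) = 4*c*y + y^2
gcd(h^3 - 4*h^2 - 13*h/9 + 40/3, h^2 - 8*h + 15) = h - 3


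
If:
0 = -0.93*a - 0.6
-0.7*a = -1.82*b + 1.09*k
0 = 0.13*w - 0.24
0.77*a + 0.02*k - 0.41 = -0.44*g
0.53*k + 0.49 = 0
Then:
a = -0.65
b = -0.80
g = 2.10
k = -0.92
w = 1.85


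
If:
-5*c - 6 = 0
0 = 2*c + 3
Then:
No Solution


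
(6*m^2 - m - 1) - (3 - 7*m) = 6*m^2 + 6*m - 4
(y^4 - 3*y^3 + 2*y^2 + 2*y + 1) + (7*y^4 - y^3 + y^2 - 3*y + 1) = 8*y^4 - 4*y^3 + 3*y^2 - y + 2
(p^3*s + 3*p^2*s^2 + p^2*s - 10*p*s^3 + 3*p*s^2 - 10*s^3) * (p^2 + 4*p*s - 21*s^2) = p^5*s + 7*p^4*s^2 + p^4*s - 19*p^3*s^3 + 7*p^3*s^2 - 103*p^2*s^4 - 19*p^2*s^3 + 210*p*s^5 - 103*p*s^4 + 210*s^5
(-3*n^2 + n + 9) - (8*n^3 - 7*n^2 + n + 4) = -8*n^3 + 4*n^2 + 5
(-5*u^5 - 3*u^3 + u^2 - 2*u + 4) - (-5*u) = -5*u^5 - 3*u^3 + u^2 + 3*u + 4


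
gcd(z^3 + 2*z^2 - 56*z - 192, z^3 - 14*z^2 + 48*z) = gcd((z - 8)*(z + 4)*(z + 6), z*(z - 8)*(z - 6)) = z - 8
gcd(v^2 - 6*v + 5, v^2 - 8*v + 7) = v - 1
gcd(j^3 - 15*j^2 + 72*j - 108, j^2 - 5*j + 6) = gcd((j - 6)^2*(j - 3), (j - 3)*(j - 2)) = j - 3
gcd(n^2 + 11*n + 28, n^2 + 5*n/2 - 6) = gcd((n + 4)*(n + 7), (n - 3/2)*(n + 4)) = n + 4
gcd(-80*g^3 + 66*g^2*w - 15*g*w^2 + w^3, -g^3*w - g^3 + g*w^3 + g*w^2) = 1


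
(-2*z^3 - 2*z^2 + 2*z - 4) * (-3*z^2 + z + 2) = 6*z^5 + 4*z^4 - 12*z^3 + 10*z^2 - 8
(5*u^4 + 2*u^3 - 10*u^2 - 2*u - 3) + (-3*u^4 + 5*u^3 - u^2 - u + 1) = 2*u^4 + 7*u^3 - 11*u^2 - 3*u - 2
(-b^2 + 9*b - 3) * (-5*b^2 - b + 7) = 5*b^4 - 44*b^3 - b^2 + 66*b - 21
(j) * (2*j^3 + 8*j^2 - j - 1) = 2*j^4 + 8*j^3 - j^2 - j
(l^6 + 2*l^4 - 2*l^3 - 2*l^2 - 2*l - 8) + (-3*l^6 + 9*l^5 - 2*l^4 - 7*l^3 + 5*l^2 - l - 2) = -2*l^6 + 9*l^5 - 9*l^3 + 3*l^2 - 3*l - 10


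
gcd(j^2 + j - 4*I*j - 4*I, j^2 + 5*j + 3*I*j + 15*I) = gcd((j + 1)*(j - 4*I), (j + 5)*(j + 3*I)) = 1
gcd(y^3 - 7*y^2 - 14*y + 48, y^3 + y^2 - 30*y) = 1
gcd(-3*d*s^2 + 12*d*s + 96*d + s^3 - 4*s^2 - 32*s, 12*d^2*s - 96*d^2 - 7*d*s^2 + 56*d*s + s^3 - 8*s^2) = -3*d*s + 24*d + s^2 - 8*s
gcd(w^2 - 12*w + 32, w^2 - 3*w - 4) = w - 4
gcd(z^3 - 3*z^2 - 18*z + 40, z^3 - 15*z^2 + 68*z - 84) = z - 2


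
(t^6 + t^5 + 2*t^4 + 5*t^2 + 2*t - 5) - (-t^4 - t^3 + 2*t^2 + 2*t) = t^6 + t^5 + 3*t^4 + t^3 + 3*t^2 - 5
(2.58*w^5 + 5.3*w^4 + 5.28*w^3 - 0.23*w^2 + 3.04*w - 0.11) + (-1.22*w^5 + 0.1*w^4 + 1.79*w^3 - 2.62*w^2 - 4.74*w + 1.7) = 1.36*w^5 + 5.4*w^4 + 7.07*w^3 - 2.85*w^2 - 1.7*w + 1.59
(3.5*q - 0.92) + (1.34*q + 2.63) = 4.84*q + 1.71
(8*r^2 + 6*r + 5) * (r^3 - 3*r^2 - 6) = 8*r^5 - 18*r^4 - 13*r^3 - 63*r^2 - 36*r - 30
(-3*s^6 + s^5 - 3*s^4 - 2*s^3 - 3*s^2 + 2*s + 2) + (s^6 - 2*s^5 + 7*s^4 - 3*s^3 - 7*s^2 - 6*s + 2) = -2*s^6 - s^5 + 4*s^4 - 5*s^3 - 10*s^2 - 4*s + 4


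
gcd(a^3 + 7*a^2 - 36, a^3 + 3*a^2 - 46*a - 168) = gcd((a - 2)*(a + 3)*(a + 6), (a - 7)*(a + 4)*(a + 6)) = a + 6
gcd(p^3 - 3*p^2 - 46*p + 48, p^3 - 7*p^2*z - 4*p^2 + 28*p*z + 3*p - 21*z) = p - 1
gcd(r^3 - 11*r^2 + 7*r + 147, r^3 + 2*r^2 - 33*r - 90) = r + 3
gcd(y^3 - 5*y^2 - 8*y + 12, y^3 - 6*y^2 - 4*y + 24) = y^2 - 4*y - 12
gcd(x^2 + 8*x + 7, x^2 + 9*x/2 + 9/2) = 1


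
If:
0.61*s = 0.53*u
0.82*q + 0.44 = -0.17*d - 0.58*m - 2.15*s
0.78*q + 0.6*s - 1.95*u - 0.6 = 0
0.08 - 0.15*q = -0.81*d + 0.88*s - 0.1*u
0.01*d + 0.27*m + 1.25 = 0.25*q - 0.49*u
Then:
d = 0.44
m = -3.97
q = 1.40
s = 0.30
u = 0.34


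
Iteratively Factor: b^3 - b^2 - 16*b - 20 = (b + 2)*(b^2 - 3*b - 10) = (b - 5)*(b + 2)*(b + 2)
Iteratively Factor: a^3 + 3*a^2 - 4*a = (a + 4)*(a^2 - a) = a*(a + 4)*(a - 1)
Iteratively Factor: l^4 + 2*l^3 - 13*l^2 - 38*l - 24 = (l - 4)*(l^3 + 6*l^2 + 11*l + 6) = (l - 4)*(l + 2)*(l^2 + 4*l + 3) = (l - 4)*(l + 1)*(l + 2)*(l + 3)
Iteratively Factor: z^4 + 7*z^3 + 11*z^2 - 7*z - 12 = (z + 4)*(z^3 + 3*z^2 - z - 3) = (z - 1)*(z + 4)*(z^2 + 4*z + 3) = (z - 1)*(z + 1)*(z + 4)*(z + 3)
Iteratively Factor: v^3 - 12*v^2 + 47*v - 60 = (v - 4)*(v^2 - 8*v + 15) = (v - 5)*(v - 4)*(v - 3)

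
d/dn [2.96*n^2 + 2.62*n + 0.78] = 5.92*n + 2.62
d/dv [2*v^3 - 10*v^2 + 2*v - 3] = 6*v^2 - 20*v + 2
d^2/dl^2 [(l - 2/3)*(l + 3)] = 2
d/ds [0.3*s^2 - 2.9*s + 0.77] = 0.6*s - 2.9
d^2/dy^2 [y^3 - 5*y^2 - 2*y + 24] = 6*y - 10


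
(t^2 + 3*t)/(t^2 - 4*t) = (t + 3)/(t - 4)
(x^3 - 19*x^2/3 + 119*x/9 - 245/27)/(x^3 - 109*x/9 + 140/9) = (x - 7/3)/(x + 4)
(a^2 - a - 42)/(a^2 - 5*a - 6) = (-a^2 + a + 42)/(-a^2 + 5*a + 6)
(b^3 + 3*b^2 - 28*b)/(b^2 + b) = (b^2 + 3*b - 28)/(b + 1)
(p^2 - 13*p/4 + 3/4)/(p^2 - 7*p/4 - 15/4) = (4*p - 1)/(4*p + 5)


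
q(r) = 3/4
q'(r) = 0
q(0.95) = 0.75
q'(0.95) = 0.00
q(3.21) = 0.75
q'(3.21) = 0.00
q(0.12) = 0.75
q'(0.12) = 0.00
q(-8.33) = 0.75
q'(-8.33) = 0.00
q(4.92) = 0.75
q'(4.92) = 0.00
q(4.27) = 0.75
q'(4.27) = 0.00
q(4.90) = 0.75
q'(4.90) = 0.00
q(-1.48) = 0.75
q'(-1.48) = 0.00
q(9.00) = 0.75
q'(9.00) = 0.00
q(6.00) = 0.75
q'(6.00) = 0.00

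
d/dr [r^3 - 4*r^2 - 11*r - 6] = 3*r^2 - 8*r - 11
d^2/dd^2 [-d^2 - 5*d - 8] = -2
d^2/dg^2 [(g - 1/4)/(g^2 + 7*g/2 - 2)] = ((4*g - 1)*(4*g + 7)^2 - 2*(12*g + 13)*(2*g^2 + 7*g - 4))/(2*g^2 + 7*g - 4)^3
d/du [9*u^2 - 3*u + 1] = 18*u - 3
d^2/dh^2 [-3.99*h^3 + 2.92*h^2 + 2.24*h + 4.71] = 5.84 - 23.94*h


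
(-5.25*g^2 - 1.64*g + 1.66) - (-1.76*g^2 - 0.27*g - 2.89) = -3.49*g^2 - 1.37*g + 4.55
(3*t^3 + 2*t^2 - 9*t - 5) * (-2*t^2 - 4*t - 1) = -6*t^5 - 16*t^4 + 7*t^3 + 44*t^2 + 29*t + 5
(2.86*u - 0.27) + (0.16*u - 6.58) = 3.02*u - 6.85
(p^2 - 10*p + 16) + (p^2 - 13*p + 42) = 2*p^2 - 23*p + 58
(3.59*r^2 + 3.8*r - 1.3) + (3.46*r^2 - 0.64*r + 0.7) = 7.05*r^2 + 3.16*r - 0.6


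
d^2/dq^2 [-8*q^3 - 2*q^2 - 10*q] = -48*q - 4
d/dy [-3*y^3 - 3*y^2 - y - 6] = -9*y^2 - 6*y - 1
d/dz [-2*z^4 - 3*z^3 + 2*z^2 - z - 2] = -8*z^3 - 9*z^2 + 4*z - 1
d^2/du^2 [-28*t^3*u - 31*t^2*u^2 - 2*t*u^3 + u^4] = -62*t^2 - 12*t*u + 12*u^2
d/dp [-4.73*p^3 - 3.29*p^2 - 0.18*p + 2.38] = -14.19*p^2 - 6.58*p - 0.18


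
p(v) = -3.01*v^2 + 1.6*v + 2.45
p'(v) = 1.6 - 6.02*v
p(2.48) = -12.09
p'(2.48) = -13.33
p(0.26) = 2.66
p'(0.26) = 0.03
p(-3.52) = -40.48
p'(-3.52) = 22.79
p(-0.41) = 1.29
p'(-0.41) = 4.07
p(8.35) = -194.05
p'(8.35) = -48.67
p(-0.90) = -1.43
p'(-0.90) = 7.02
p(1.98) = -6.18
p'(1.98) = -10.32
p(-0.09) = 2.28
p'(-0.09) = 2.14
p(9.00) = -226.96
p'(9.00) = -52.58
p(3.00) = -19.84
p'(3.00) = -16.46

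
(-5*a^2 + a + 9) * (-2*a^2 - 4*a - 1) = 10*a^4 + 18*a^3 - 17*a^2 - 37*a - 9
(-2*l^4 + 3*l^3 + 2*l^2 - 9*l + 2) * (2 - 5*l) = 10*l^5 - 19*l^4 - 4*l^3 + 49*l^2 - 28*l + 4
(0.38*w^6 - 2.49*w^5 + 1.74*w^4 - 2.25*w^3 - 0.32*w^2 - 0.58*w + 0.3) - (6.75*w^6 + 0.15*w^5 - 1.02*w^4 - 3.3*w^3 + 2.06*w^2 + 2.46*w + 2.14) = -6.37*w^6 - 2.64*w^5 + 2.76*w^4 + 1.05*w^3 - 2.38*w^2 - 3.04*w - 1.84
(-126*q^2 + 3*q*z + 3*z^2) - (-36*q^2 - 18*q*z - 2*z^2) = -90*q^2 + 21*q*z + 5*z^2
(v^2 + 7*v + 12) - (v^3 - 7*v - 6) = -v^3 + v^2 + 14*v + 18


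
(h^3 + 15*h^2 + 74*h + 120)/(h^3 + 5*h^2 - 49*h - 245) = (h^2 + 10*h + 24)/(h^2 - 49)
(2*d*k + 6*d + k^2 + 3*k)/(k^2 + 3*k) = (2*d + k)/k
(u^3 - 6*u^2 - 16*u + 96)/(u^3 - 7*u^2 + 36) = (u^2 - 16)/(u^2 - u - 6)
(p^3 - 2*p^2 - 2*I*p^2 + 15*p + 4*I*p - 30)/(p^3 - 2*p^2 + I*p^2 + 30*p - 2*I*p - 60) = (p + 3*I)/(p + 6*I)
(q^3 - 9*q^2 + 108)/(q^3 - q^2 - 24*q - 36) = (q - 6)/(q + 2)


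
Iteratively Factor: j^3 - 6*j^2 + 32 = (j - 4)*(j^2 - 2*j - 8) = (j - 4)*(j + 2)*(j - 4)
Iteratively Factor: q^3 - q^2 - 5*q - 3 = (q + 1)*(q^2 - 2*q - 3) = (q - 3)*(q + 1)*(q + 1)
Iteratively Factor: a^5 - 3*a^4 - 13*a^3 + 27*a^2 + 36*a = (a + 1)*(a^4 - 4*a^3 - 9*a^2 + 36*a) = (a + 1)*(a + 3)*(a^3 - 7*a^2 + 12*a) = (a - 3)*(a + 1)*(a + 3)*(a^2 - 4*a) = a*(a - 3)*(a + 1)*(a + 3)*(a - 4)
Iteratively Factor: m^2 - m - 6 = (m - 3)*(m + 2)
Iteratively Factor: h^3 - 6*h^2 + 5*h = (h)*(h^2 - 6*h + 5) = h*(h - 1)*(h - 5)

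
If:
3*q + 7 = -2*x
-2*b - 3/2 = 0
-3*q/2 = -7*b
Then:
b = -3/4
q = -7/2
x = 7/4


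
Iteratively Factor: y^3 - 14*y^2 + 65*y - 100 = (y - 5)*(y^2 - 9*y + 20) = (y - 5)*(y - 4)*(y - 5)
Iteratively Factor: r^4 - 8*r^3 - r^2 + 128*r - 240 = (r - 3)*(r^3 - 5*r^2 - 16*r + 80) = (r - 5)*(r - 3)*(r^2 - 16) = (r - 5)*(r - 4)*(r - 3)*(r + 4)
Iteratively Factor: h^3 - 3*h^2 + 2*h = (h)*(h^2 - 3*h + 2) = h*(h - 1)*(h - 2)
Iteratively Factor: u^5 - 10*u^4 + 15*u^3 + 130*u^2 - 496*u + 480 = (u - 3)*(u^4 - 7*u^3 - 6*u^2 + 112*u - 160) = (u - 4)*(u - 3)*(u^3 - 3*u^2 - 18*u + 40) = (u - 5)*(u - 4)*(u - 3)*(u^2 + 2*u - 8) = (u - 5)*(u - 4)*(u - 3)*(u - 2)*(u + 4)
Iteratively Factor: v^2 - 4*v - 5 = (v + 1)*(v - 5)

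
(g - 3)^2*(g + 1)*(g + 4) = g^4 - g^3 - 17*g^2 + 21*g + 36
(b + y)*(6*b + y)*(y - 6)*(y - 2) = 6*b^2*y^2 - 48*b^2*y + 72*b^2 + 7*b*y^3 - 56*b*y^2 + 84*b*y + y^4 - 8*y^3 + 12*y^2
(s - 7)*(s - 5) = s^2 - 12*s + 35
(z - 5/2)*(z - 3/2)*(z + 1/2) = z^3 - 7*z^2/2 + 7*z/4 + 15/8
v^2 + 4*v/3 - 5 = (v - 5/3)*(v + 3)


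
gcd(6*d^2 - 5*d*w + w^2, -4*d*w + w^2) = 1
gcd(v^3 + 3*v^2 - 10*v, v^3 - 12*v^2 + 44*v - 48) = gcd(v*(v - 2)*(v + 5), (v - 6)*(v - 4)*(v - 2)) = v - 2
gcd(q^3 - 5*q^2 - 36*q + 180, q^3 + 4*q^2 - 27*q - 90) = q^2 + q - 30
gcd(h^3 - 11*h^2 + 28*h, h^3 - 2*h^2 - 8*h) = h^2 - 4*h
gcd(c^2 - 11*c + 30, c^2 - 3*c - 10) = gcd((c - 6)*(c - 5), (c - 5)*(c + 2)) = c - 5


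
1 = 1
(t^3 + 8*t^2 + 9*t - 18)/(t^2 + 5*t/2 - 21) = 2*(t^2 + 2*t - 3)/(2*t - 7)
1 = 1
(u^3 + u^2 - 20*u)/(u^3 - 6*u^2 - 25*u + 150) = u*(u - 4)/(u^2 - 11*u + 30)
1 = 1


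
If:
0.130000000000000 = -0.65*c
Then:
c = -0.20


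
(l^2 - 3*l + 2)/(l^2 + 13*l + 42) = (l^2 - 3*l + 2)/(l^2 + 13*l + 42)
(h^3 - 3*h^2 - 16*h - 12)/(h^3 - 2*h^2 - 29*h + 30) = (h^2 + 3*h + 2)/(h^2 + 4*h - 5)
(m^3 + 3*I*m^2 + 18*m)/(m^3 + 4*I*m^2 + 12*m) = (m - 3*I)/(m - 2*I)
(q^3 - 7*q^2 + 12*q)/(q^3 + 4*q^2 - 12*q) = (q^2 - 7*q + 12)/(q^2 + 4*q - 12)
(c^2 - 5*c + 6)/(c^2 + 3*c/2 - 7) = 2*(c - 3)/(2*c + 7)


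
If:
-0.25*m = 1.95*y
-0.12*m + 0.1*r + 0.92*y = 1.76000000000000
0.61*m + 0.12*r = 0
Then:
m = -2.36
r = 11.99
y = 0.30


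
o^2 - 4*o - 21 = (o - 7)*(o + 3)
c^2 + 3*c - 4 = (c - 1)*(c + 4)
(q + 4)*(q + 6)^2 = q^3 + 16*q^2 + 84*q + 144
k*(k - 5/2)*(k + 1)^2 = k^4 - k^3/2 - 4*k^2 - 5*k/2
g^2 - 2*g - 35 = (g - 7)*(g + 5)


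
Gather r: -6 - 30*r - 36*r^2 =-36*r^2 - 30*r - 6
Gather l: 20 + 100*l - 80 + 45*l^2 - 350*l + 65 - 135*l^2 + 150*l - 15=-90*l^2 - 100*l - 10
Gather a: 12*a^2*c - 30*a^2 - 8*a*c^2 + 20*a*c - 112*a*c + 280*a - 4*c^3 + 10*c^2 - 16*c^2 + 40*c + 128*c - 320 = a^2*(12*c - 30) + a*(-8*c^2 - 92*c + 280) - 4*c^3 - 6*c^2 + 168*c - 320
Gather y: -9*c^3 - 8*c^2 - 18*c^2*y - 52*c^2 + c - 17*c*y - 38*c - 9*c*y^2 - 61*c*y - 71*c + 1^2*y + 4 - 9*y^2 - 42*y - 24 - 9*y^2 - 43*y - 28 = -9*c^3 - 60*c^2 - 108*c + y^2*(-9*c - 18) + y*(-18*c^2 - 78*c - 84) - 48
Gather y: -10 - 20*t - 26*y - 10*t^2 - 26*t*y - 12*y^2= -10*t^2 - 20*t - 12*y^2 + y*(-26*t - 26) - 10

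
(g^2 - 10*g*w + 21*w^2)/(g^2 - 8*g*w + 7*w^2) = (-g + 3*w)/(-g + w)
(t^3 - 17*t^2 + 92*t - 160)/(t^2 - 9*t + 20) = t - 8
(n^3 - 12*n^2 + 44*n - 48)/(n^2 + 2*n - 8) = (n^2 - 10*n + 24)/(n + 4)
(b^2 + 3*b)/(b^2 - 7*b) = (b + 3)/(b - 7)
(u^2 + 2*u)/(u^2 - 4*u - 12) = u/(u - 6)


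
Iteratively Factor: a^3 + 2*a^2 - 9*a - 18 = (a + 3)*(a^2 - a - 6) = (a + 2)*(a + 3)*(a - 3)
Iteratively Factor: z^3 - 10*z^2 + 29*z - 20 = (z - 5)*(z^2 - 5*z + 4) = (z - 5)*(z - 1)*(z - 4)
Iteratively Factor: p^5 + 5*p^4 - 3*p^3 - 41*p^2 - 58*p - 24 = (p + 4)*(p^4 + p^3 - 7*p^2 - 13*p - 6) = (p + 2)*(p + 4)*(p^3 - p^2 - 5*p - 3) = (p + 1)*(p + 2)*(p + 4)*(p^2 - 2*p - 3) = (p - 3)*(p + 1)*(p + 2)*(p + 4)*(p + 1)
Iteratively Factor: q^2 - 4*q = (q)*(q - 4)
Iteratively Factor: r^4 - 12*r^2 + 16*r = (r)*(r^3 - 12*r + 16) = r*(r - 2)*(r^2 + 2*r - 8) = r*(r - 2)*(r + 4)*(r - 2)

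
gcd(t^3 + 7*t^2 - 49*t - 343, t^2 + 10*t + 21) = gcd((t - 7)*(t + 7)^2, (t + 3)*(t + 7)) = t + 7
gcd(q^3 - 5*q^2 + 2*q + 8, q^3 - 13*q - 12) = q^2 - 3*q - 4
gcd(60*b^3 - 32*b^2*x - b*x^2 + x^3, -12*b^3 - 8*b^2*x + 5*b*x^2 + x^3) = -12*b^2 + 4*b*x + x^2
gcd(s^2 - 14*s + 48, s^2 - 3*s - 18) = s - 6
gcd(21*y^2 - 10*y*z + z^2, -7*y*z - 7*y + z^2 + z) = 7*y - z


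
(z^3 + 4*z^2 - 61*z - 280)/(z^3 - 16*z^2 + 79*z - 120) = (z^2 + 12*z + 35)/(z^2 - 8*z + 15)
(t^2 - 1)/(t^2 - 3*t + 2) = (t + 1)/(t - 2)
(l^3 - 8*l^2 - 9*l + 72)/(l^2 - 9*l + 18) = (l^2 - 5*l - 24)/(l - 6)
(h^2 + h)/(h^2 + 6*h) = (h + 1)/(h + 6)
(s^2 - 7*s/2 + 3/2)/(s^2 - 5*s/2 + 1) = (s - 3)/(s - 2)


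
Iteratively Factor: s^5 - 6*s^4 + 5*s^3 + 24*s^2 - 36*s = (s - 3)*(s^4 - 3*s^3 - 4*s^2 + 12*s) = (s - 3)*(s + 2)*(s^3 - 5*s^2 + 6*s) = (s - 3)^2*(s + 2)*(s^2 - 2*s) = (s - 3)^2*(s - 2)*(s + 2)*(s)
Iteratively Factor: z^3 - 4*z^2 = (z)*(z^2 - 4*z) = z^2*(z - 4)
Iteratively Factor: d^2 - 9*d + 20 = (d - 4)*(d - 5)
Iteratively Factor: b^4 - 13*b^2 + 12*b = (b + 4)*(b^3 - 4*b^2 + 3*b) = (b - 1)*(b + 4)*(b^2 - 3*b) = (b - 3)*(b - 1)*(b + 4)*(b)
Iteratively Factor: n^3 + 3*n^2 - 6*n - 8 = (n + 1)*(n^2 + 2*n - 8) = (n - 2)*(n + 1)*(n + 4)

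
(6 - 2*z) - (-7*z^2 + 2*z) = 7*z^2 - 4*z + 6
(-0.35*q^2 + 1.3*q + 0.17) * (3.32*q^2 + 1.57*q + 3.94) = -1.162*q^4 + 3.7665*q^3 + 1.2264*q^2 + 5.3889*q + 0.6698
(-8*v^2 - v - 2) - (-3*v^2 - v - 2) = -5*v^2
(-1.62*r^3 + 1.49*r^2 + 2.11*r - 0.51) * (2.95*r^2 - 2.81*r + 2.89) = -4.779*r^5 + 8.9477*r^4 - 2.6442*r^3 - 3.1275*r^2 + 7.531*r - 1.4739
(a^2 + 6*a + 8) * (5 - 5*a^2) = -5*a^4 - 30*a^3 - 35*a^2 + 30*a + 40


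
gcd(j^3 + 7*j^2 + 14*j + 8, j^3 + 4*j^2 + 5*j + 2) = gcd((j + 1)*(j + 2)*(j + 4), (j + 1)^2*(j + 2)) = j^2 + 3*j + 2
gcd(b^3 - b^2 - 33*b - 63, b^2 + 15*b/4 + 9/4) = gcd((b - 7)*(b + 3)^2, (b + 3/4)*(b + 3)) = b + 3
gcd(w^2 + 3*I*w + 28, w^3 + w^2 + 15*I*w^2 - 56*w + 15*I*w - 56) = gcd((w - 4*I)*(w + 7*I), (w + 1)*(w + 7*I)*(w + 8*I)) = w + 7*I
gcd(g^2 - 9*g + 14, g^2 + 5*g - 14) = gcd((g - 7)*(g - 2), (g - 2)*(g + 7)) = g - 2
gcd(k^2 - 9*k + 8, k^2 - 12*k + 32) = k - 8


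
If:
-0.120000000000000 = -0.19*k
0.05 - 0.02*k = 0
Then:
No Solution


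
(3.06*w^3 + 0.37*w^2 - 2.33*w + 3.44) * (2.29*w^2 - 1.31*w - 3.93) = 7.0074*w^5 - 3.1613*w^4 - 17.8462*w^3 + 9.4758*w^2 + 4.6505*w - 13.5192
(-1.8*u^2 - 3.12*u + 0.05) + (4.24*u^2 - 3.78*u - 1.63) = 2.44*u^2 - 6.9*u - 1.58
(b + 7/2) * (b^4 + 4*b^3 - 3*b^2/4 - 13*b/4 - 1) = b^5 + 15*b^4/2 + 53*b^3/4 - 47*b^2/8 - 99*b/8 - 7/2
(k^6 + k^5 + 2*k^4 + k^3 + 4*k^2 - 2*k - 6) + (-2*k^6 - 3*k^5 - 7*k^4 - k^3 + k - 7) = -k^6 - 2*k^5 - 5*k^4 + 4*k^2 - k - 13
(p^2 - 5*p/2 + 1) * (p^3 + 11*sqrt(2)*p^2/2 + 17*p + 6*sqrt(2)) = p^5 - 5*p^4/2 + 11*sqrt(2)*p^4/2 - 55*sqrt(2)*p^3/4 + 18*p^3 - 85*p^2/2 + 23*sqrt(2)*p^2/2 - 15*sqrt(2)*p + 17*p + 6*sqrt(2)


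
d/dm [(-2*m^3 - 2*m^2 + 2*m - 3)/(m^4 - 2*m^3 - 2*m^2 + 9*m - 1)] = (2*m^6 + 4*m^5 - 6*m^4 - 16*m^3 - 26*m^2 - 8*m + 25)/(m^8 - 4*m^7 + 26*m^5 - 34*m^4 - 32*m^3 + 85*m^2 - 18*m + 1)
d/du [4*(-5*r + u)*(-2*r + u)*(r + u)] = 12*r^2 - 48*r*u + 12*u^2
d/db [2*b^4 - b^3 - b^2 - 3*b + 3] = 8*b^3 - 3*b^2 - 2*b - 3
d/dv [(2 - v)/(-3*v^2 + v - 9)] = (3*v^2 - v - (v - 2)*(6*v - 1) + 9)/(3*v^2 - v + 9)^2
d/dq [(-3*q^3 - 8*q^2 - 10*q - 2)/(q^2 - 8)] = (-3*q^4 + 82*q^2 + 132*q + 80)/(q^4 - 16*q^2 + 64)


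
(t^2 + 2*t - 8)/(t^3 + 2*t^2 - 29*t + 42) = (t + 4)/(t^2 + 4*t - 21)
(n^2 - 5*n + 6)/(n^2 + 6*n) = (n^2 - 5*n + 6)/(n*(n + 6))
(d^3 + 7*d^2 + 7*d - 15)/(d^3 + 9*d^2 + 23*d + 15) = (d - 1)/(d + 1)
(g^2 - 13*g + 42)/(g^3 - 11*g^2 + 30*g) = (g - 7)/(g*(g - 5))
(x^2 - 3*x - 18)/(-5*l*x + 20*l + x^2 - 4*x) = (-x^2 + 3*x + 18)/(5*l*x - 20*l - x^2 + 4*x)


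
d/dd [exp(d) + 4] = exp(d)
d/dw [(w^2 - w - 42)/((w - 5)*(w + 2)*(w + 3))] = (-w^4 + 2*w^3 + 107*w^2 - 60*w - 768)/(w^6 - 38*w^4 - 60*w^3 + 361*w^2 + 1140*w + 900)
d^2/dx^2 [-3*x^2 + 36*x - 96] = -6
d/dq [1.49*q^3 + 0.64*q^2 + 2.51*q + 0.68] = 4.47*q^2 + 1.28*q + 2.51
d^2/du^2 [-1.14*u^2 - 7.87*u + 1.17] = -2.28000000000000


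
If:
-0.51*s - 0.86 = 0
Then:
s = -1.69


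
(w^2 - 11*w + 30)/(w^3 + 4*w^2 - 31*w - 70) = (w - 6)/(w^2 + 9*w + 14)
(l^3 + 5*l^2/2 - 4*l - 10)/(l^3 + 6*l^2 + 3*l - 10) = (l^2 + l/2 - 5)/(l^2 + 4*l - 5)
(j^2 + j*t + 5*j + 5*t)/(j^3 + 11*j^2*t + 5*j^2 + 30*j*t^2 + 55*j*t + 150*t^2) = (j + t)/(j^2 + 11*j*t + 30*t^2)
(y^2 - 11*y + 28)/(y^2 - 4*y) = (y - 7)/y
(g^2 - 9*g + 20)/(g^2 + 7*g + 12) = (g^2 - 9*g + 20)/(g^2 + 7*g + 12)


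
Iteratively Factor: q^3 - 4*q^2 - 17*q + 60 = (q - 5)*(q^2 + q - 12) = (q - 5)*(q + 4)*(q - 3)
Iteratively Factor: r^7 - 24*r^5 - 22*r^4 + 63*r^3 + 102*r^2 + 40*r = (r - 5)*(r^6 + 5*r^5 + r^4 - 17*r^3 - 22*r^2 - 8*r) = (r - 5)*(r + 1)*(r^5 + 4*r^4 - 3*r^3 - 14*r^2 - 8*r) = (r - 5)*(r - 2)*(r + 1)*(r^4 + 6*r^3 + 9*r^2 + 4*r) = (r - 5)*(r - 2)*(r + 1)^2*(r^3 + 5*r^2 + 4*r) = (r - 5)*(r - 2)*(r + 1)^3*(r^2 + 4*r) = (r - 5)*(r - 2)*(r + 1)^3*(r + 4)*(r)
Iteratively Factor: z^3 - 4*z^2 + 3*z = (z)*(z^2 - 4*z + 3) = z*(z - 3)*(z - 1)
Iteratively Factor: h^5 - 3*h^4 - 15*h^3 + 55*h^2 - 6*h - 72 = (h + 1)*(h^4 - 4*h^3 - 11*h^2 + 66*h - 72) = (h - 3)*(h + 1)*(h^3 - h^2 - 14*h + 24) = (h - 3)^2*(h + 1)*(h^2 + 2*h - 8) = (h - 3)^2*(h - 2)*(h + 1)*(h + 4)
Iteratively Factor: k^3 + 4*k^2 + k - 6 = (k - 1)*(k^2 + 5*k + 6) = (k - 1)*(k + 2)*(k + 3)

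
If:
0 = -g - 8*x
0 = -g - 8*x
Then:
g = -8*x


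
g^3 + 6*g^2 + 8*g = g*(g + 2)*(g + 4)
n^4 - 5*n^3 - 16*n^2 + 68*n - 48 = (n - 6)*(n - 2)*(n - 1)*(n + 4)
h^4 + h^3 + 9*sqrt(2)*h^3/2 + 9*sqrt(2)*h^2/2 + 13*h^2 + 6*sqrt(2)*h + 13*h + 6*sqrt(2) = (h + 1)*(h + sqrt(2))*(h + 3*sqrt(2)/2)*(h + 2*sqrt(2))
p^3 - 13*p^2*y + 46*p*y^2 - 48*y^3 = (p - 8*y)*(p - 3*y)*(p - 2*y)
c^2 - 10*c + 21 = (c - 7)*(c - 3)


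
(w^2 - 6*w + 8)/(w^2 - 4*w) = (w - 2)/w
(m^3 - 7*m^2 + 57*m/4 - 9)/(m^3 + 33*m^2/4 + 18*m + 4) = (4*m^3 - 28*m^2 + 57*m - 36)/(4*m^3 + 33*m^2 + 72*m + 16)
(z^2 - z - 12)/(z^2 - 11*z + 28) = (z + 3)/(z - 7)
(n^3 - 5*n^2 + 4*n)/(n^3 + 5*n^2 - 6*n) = (n - 4)/(n + 6)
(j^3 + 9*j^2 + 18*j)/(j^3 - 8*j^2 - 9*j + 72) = j*(j + 6)/(j^2 - 11*j + 24)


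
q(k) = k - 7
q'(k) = 1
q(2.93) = -4.07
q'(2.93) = 1.00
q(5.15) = -1.85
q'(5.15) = 1.00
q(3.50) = -3.50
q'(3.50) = 1.00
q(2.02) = -4.98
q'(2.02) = 1.00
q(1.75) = -5.25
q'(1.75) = 1.00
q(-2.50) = -9.50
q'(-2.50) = 1.00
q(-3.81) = -10.81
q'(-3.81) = 1.00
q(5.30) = -1.70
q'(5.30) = 1.00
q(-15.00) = -22.00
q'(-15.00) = 1.00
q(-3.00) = -10.00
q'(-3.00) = 1.00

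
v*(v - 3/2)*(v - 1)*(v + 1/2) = v^4 - 2*v^3 + v^2/4 + 3*v/4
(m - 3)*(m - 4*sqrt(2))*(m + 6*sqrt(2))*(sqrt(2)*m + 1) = sqrt(2)*m^4 - 3*sqrt(2)*m^3 + 5*m^3 - 46*sqrt(2)*m^2 - 15*m^2 - 48*m + 138*sqrt(2)*m + 144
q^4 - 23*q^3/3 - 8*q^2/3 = q^2*(q - 8)*(q + 1/3)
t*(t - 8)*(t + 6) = t^3 - 2*t^2 - 48*t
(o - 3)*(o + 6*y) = o^2 + 6*o*y - 3*o - 18*y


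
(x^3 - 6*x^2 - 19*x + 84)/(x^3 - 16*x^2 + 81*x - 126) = (x + 4)/(x - 6)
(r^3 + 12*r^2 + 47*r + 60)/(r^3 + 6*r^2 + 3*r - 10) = (r^2 + 7*r + 12)/(r^2 + r - 2)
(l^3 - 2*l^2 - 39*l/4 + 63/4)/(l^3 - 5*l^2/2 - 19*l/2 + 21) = (l - 3/2)/(l - 2)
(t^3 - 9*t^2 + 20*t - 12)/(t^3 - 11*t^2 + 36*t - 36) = (t - 1)/(t - 3)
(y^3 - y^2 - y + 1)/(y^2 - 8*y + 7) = (y^2 - 1)/(y - 7)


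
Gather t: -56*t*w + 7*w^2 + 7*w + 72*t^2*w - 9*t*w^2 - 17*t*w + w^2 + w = 72*t^2*w + t*(-9*w^2 - 73*w) + 8*w^2 + 8*w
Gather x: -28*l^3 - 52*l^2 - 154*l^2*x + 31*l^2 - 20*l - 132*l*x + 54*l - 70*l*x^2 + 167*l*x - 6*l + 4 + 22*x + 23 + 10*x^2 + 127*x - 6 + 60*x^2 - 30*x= -28*l^3 - 21*l^2 + 28*l + x^2*(70 - 70*l) + x*(-154*l^2 + 35*l + 119) + 21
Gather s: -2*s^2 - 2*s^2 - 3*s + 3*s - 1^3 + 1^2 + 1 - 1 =-4*s^2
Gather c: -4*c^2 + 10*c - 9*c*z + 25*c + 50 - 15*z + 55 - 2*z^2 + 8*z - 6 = -4*c^2 + c*(35 - 9*z) - 2*z^2 - 7*z + 99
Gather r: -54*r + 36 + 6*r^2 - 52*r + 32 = 6*r^2 - 106*r + 68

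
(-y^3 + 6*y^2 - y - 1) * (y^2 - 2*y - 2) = -y^5 + 8*y^4 - 11*y^3 - 11*y^2 + 4*y + 2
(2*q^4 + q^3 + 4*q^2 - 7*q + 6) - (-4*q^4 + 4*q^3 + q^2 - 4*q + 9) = 6*q^4 - 3*q^3 + 3*q^2 - 3*q - 3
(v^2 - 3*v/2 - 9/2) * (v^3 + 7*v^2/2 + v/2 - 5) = v^5 + 2*v^4 - 37*v^3/4 - 43*v^2/2 + 21*v/4 + 45/2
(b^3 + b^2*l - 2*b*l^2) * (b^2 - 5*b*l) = b^5 - 4*b^4*l - 7*b^3*l^2 + 10*b^2*l^3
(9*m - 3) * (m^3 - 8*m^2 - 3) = 9*m^4 - 75*m^3 + 24*m^2 - 27*m + 9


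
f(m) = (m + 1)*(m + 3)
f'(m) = 2*m + 4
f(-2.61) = -0.63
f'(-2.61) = -1.22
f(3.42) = 28.38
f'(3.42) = 10.84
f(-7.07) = 24.70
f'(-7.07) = -10.14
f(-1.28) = -0.48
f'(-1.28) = 1.44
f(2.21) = 16.72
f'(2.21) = 8.42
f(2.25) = 17.06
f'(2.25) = 8.50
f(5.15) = 50.12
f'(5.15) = 14.30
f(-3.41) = 0.99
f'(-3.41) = -2.82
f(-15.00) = 168.00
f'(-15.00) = -26.00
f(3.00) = 24.00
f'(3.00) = 10.00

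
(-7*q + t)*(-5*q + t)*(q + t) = 35*q^3 + 23*q^2*t - 11*q*t^2 + t^3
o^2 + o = o*(o + 1)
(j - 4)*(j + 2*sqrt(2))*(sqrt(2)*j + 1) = sqrt(2)*j^3 - 4*sqrt(2)*j^2 + 5*j^2 - 20*j + 2*sqrt(2)*j - 8*sqrt(2)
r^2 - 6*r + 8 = (r - 4)*(r - 2)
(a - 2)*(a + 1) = a^2 - a - 2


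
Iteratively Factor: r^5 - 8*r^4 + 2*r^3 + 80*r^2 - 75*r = (r - 1)*(r^4 - 7*r^3 - 5*r^2 + 75*r) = (r - 1)*(r + 3)*(r^3 - 10*r^2 + 25*r) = r*(r - 1)*(r + 3)*(r^2 - 10*r + 25) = r*(r - 5)*(r - 1)*(r + 3)*(r - 5)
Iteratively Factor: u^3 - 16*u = (u - 4)*(u^2 + 4*u) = (u - 4)*(u + 4)*(u)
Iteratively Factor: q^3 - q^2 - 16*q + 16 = (q - 4)*(q^2 + 3*q - 4) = (q - 4)*(q + 4)*(q - 1)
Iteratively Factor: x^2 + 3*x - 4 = (x - 1)*(x + 4)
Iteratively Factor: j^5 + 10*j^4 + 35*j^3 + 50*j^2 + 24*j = (j + 1)*(j^4 + 9*j^3 + 26*j^2 + 24*j) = (j + 1)*(j + 4)*(j^3 + 5*j^2 + 6*j) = (j + 1)*(j + 2)*(j + 4)*(j^2 + 3*j) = j*(j + 1)*(j + 2)*(j + 4)*(j + 3)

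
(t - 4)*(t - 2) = t^2 - 6*t + 8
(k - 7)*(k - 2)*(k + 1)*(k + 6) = k^4 - 2*k^3 - 43*k^2 + 44*k + 84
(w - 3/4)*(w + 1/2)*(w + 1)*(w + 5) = w^4 + 23*w^3/4 + 25*w^2/8 - 7*w/2 - 15/8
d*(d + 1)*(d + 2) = d^3 + 3*d^2 + 2*d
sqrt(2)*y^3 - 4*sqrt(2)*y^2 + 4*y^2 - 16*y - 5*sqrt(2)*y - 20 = (y - 5)*(y + 2*sqrt(2))*(sqrt(2)*y + sqrt(2))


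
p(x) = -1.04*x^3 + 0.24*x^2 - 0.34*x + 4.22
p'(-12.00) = -455.38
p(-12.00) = 1839.98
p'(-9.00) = -257.38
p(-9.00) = 784.88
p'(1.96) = -11.38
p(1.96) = -3.36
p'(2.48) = -18.34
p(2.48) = -11.01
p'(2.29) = -15.60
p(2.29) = -7.79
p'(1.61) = -7.65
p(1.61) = -0.05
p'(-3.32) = -36.32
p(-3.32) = 46.05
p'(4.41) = -58.90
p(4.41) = -81.81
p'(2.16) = -13.86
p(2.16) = -5.88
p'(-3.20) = -33.82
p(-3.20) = 41.84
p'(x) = -3.12*x^2 + 0.48*x - 0.34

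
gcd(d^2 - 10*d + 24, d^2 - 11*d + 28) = d - 4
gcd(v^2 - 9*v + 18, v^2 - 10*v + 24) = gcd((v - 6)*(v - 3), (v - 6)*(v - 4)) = v - 6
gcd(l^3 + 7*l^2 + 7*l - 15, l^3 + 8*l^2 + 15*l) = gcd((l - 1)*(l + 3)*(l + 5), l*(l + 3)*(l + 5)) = l^2 + 8*l + 15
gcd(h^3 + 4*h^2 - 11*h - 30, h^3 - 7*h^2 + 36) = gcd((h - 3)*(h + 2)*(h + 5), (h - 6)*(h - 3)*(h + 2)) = h^2 - h - 6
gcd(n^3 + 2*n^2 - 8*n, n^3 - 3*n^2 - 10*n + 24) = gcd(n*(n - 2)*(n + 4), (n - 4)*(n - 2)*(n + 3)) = n - 2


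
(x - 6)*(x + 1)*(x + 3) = x^3 - 2*x^2 - 21*x - 18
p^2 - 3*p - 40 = (p - 8)*(p + 5)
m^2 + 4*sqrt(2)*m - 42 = (m - 3*sqrt(2))*(m + 7*sqrt(2))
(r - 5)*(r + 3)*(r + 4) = r^3 + 2*r^2 - 23*r - 60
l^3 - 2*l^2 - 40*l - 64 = (l - 8)*(l + 2)*(l + 4)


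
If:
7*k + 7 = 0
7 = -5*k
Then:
No Solution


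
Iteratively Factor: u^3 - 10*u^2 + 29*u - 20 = (u - 5)*(u^2 - 5*u + 4) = (u - 5)*(u - 1)*(u - 4)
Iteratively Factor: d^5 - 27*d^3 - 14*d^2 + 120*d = (d - 2)*(d^4 + 2*d^3 - 23*d^2 - 60*d) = (d - 2)*(d + 4)*(d^3 - 2*d^2 - 15*d) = d*(d - 2)*(d + 4)*(d^2 - 2*d - 15) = d*(d - 5)*(d - 2)*(d + 4)*(d + 3)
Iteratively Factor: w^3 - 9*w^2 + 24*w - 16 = (w - 1)*(w^2 - 8*w + 16) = (w - 4)*(w - 1)*(w - 4)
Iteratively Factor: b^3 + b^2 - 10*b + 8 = (b - 2)*(b^2 + 3*b - 4) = (b - 2)*(b + 4)*(b - 1)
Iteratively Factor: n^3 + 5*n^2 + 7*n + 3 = (n + 3)*(n^2 + 2*n + 1) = (n + 1)*(n + 3)*(n + 1)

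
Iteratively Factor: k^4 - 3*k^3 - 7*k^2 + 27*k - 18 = (k - 3)*(k^3 - 7*k + 6) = (k - 3)*(k + 3)*(k^2 - 3*k + 2) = (k - 3)*(k - 1)*(k + 3)*(k - 2)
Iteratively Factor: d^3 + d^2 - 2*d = (d)*(d^2 + d - 2) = d*(d - 1)*(d + 2)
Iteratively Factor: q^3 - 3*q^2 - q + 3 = (q + 1)*(q^2 - 4*q + 3) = (q - 3)*(q + 1)*(q - 1)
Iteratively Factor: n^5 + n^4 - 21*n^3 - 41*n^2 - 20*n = (n + 1)*(n^4 - 21*n^2 - 20*n) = (n + 1)*(n + 4)*(n^3 - 4*n^2 - 5*n) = (n + 1)^2*(n + 4)*(n^2 - 5*n) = (n - 5)*(n + 1)^2*(n + 4)*(n)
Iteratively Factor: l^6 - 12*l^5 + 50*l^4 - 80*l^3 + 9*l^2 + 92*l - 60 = (l + 1)*(l^5 - 13*l^4 + 63*l^3 - 143*l^2 + 152*l - 60) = (l - 3)*(l + 1)*(l^4 - 10*l^3 + 33*l^2 - 44*l + 20) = (l - 3)*(l - 2)*(l + 1)*(l^3 - 8*l^2 + 17*l - 10) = (l - 3)*(l - 2)*(l - 1)*(l + 1)*(l^2 - 7*l + 10) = (l - 5)*(l - 3)*(l - 2)*(l - 1)*(l + 1)*(l - 2)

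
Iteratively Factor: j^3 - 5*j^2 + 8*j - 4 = (j - 2)*(j^2 - 3*j + 2) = (j - 2)^2*(j - 1)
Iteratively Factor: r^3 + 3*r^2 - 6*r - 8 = (r + 1)*(r^2 + 2*r - 8) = (r + 1)*(r + 4)*(r - 2)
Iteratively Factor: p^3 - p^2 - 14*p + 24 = (p - 3)*(p^2 + 2*p - 8) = (p - 3)*(p + 4)*(p - 2)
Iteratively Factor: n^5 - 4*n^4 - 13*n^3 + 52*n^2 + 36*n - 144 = (n - 2)*(n^4 - 2*n^3 - 17*n^2 + 18*n + 72) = (n - 2)*(n + 3)*(n^3 - 5*n^2 - 2*n + 24) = (n - 2)*(n + 2)*(n + 3)*(n^2 - 7*n + 12) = (n - 3)*(n - 2)*(n + 2)*(n + 3)*(n - 4)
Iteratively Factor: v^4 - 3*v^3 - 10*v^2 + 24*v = (v)*(v^3 - 3*v^2 - 10*v + 24) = v*(v - 2)*(v^2 - v - 12) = v*(v - 2)*(v + 3)*(v - 4)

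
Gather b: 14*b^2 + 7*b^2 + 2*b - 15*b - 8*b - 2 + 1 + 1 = 21*b^2 - 21*b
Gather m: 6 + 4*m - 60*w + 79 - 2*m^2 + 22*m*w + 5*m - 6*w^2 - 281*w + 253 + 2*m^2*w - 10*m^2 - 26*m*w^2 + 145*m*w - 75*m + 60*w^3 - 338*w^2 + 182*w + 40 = m^2*(2*w - 12) + m*(-26*w^2 + 167*w - 66) + 60*w^3 - 344*w^2 - 159*w + 378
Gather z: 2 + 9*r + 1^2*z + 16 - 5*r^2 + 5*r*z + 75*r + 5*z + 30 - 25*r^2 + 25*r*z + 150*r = -30*r^2 + 234*r + z*(30*r + 6) + 48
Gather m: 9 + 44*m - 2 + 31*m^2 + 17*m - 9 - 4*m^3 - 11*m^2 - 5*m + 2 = -4*m^3 + 20*m^2 + 56*m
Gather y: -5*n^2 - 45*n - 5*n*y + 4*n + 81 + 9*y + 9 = -5*n^2 - 41*n + y*(9 - 5*n) + 90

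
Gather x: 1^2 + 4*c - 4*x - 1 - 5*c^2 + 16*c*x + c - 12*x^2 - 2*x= -5*c^2 + 5*c - 12*x^2 + x*(16*c - 6)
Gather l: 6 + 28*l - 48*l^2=-48*l^2 + 28*l + 6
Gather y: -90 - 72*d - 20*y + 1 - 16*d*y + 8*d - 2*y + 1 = -64*d + y*(-16*d - 22) - 88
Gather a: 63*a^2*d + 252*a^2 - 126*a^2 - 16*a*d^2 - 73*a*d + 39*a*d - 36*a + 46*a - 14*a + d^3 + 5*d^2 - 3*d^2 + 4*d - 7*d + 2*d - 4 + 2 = a^2*(63*d + 126) + a*(-16*d^2 - 34*d - 4) + d^3 + 2*d^2 - d - 2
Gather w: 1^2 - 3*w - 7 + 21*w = 18*w - 6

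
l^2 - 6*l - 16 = (l - 8)*(l + 2)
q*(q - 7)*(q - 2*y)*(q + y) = q^4 - q^3*y - 7*q^3 - 2*q^2*y^2 + 7*q^2*y + 14*q*y^2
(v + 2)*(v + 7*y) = v^2 + 7*v*y + 2*v + 14*y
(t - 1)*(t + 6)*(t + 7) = t^3 + 12*t^2 + 29*t - 42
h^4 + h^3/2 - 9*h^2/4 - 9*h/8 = h*(h - 3/2)*(h + 1/2)*(h + 3/2)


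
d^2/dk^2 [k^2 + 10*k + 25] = 2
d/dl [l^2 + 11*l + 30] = 2*l + 11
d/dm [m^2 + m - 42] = 2*m + 1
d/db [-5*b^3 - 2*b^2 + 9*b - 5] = -15*b^2 - 4*b + 9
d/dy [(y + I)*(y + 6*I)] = 2*y + 7*I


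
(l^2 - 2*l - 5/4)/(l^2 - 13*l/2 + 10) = (l + 1/2)/(l - 4)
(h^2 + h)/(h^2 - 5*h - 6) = h/(h - 6)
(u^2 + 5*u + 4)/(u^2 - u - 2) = (u + 4)/(u - 2)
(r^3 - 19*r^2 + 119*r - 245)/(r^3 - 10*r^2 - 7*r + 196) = (r - 5)/(r + 4)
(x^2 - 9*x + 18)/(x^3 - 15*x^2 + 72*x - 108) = 1/(x - 6)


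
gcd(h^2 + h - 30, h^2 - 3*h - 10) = h - 5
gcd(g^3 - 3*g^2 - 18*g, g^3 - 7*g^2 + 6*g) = g^2 - 6*g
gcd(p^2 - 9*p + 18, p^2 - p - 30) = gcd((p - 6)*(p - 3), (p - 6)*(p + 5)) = p - 6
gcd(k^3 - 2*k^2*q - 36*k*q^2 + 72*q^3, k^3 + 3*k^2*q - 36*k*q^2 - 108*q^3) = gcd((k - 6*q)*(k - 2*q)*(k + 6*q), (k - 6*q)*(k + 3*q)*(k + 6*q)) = -k^2 + 36*q^2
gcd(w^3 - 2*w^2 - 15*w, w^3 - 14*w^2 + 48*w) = w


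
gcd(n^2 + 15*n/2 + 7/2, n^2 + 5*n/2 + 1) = n + 1/2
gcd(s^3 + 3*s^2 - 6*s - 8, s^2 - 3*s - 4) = s + 1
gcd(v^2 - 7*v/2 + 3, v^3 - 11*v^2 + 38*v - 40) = v - 2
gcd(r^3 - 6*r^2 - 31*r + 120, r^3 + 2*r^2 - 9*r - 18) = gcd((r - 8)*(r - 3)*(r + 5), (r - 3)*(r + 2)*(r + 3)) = r - 3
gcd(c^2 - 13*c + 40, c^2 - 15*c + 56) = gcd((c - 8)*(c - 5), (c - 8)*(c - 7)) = c - 8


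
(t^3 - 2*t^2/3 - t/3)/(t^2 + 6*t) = (3*t^2 - 2*t - 1)/(3*(t + 6))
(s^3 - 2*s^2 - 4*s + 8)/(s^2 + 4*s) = (s^3 - 2*s^2 - 4*s + 8)/(s*(s + 4))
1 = 1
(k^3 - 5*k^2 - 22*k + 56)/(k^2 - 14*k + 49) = (k^2 + 2*k - 8)/(k - 7)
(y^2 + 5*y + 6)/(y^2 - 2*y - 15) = (y + 2)/(y - 5)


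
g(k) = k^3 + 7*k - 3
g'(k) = 3*k^2 + 7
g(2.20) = 23.05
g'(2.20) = 21.52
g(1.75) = 14.61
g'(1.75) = 16.19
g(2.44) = 28.61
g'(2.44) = 24.86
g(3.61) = 69.32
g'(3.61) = 46.10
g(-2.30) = -31.27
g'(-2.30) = 22.87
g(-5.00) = -163.00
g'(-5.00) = 82.00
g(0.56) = 1.10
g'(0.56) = 7.94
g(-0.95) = -10.51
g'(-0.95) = 9.71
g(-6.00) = -261.00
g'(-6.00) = 115.00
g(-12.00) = -1815.00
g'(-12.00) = 439.00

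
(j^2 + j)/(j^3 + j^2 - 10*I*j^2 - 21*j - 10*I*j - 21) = j/(j^2 - 10*I*j - 21)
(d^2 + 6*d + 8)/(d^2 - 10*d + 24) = (d^2 + 6*d + 8)/(d^2 - 10*d + 24)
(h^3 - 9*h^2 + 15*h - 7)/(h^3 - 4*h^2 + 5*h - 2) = (h - 7)/(h - 2)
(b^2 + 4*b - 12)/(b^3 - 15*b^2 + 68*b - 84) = (b + 6)/(b^2 - 13*b + 42)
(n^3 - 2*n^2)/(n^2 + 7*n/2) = 2*n*(n - 2)/(2*n + 7)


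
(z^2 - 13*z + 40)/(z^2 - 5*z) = (z - 8)/z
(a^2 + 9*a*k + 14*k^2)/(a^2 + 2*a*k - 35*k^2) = (a + 2*k)/(a - 5*k)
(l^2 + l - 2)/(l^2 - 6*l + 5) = (l + 2)/(l - 5)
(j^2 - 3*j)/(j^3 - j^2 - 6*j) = 1/(j + 2)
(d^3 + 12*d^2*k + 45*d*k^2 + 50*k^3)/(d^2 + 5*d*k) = d + 7*k + 10*k^2/d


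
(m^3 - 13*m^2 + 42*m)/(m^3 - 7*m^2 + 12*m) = (m^2 - 13*m + 42)/(m^2 - 7*m + 12)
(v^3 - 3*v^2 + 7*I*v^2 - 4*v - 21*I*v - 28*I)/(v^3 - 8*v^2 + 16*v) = (v^2 + v*(1 + 7*I) + 7*I)/(v*(v - 4))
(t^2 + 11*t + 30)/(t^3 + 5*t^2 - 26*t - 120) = (t + 5)/(t^2 - t - 20)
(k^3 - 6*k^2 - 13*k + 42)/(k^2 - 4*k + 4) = (k^2 - 4*k - 21)/(k - 2)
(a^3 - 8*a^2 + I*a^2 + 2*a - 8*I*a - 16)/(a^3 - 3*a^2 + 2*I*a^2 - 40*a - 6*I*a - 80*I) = (a - I)/(a + 5)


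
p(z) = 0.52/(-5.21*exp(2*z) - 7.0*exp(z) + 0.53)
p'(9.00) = 0.00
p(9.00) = 0.00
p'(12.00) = 0.00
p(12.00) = 0.00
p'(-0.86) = 0.22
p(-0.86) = -0.15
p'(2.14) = 0.00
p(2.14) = -0.00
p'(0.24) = 0.05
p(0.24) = -0.03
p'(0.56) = 0.03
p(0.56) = -0.02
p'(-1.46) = 0.60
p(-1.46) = -0.38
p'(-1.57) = 0.75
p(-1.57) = -0.45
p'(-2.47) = 35.11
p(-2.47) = -5.23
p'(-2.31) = 8.88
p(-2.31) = -2.41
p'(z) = 0.52*(10.42*exp(2*z) + 7.0*exp(z))/(-5.21*exp(2*z) - 7.0*exp(z) + 0.53)^2 = (5.4184*exp(z) + 3.64)*exp(z)/(5.21*exp(2*z) + 7.0*exp(z) - 0.53)^2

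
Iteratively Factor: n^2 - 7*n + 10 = (n - 2)*(n - 5)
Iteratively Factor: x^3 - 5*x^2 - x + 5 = (x + 1)*(x^2 - 6*x + 5) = (x - 1)*(x + 1)*(x - 5)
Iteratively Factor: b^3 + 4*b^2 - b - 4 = (b + 4)*(b^2 - 1) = (b + 1)*(b + 4)*(b - 1)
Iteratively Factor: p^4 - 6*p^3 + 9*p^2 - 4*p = (p - 1)*(p^3 - 5*p^2 + 4*p) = (p - 1)^2*(p^2 - 4*p) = (p - 4)*(p - 1)^2*(p)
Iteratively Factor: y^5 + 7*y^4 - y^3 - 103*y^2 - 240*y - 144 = (y + 3)*(y^4 + 4*y^3 - 13*y^2 - 64*y - 48) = (y + 3)*(y + 4)*(y^3 - 13*y - 12) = (y + 3)^2*(y + 4)*(y^2 - 3*y - 4) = (y - 4)*(y + 3)^2*(y + 4)*(y + 1)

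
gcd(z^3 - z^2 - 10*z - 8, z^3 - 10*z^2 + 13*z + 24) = z + 1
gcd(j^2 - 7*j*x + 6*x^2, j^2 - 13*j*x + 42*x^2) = -j + 6*x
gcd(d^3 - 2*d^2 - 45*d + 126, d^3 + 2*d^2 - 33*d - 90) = d - 6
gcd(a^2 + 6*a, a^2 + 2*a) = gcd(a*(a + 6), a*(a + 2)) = a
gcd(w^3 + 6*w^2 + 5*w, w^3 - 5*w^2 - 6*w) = w^2 + w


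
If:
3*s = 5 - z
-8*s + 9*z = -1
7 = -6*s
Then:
No Solution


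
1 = 1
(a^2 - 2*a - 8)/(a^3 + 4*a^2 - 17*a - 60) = (a + 2)/(a^2 + 8*a + 15)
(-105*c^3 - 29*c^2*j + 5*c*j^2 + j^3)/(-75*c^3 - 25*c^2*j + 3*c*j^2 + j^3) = (7*c + j)/(5*c + j)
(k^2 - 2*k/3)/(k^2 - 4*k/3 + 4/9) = 3*k/(3*k - 2)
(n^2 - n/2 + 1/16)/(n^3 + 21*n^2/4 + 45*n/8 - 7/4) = (4*n - 1)/(2*(2*n^2 + 11*n + 14))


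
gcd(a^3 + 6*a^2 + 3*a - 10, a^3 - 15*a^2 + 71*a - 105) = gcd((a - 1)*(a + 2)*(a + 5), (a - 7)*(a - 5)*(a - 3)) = 1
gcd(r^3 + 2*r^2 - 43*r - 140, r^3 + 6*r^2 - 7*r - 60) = r^2 + 9*r + 20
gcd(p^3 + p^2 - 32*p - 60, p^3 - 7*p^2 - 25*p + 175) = p + 5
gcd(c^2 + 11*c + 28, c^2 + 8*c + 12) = 1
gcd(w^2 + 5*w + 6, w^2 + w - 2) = w + 2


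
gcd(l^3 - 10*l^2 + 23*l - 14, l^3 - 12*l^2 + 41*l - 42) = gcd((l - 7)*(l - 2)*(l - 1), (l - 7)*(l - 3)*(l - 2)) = l^2 - 9*l + 14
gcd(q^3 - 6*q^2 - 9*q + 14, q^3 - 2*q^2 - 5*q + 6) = q^2 + q - 2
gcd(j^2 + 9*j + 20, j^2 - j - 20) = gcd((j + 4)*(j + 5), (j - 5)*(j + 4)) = j + 4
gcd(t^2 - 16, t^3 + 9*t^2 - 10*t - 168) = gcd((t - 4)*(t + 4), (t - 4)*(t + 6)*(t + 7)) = t - 4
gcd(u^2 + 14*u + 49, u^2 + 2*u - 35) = u + 7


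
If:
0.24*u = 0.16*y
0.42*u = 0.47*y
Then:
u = 0.00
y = 0.00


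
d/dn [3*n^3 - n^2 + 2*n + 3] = 9*n^2 - 2*n + 2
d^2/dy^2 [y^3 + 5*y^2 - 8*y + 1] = 6*y + 10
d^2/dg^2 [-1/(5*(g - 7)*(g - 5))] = 2*(-(g - 7)^2 - (g - 7)*(g - 5) - (g - 5)^2)/(5*(g - 7)^3*(g - 5)^3)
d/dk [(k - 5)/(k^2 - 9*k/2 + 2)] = 2*(-2*k^2 + 20*k - 41)/(4*k^4 - 36*k^3 + 97*k^2 - 72*k + 16)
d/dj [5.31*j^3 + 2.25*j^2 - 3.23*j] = 15.93*j^2 + 4.5*j - 3.23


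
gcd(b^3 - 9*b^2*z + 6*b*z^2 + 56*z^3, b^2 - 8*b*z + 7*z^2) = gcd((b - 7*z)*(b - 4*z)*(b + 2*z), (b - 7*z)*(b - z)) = -b + 7*z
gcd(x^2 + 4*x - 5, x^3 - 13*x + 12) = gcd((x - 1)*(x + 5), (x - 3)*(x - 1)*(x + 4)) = x - 1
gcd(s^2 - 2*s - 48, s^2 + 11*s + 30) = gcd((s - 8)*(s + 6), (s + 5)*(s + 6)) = s + 6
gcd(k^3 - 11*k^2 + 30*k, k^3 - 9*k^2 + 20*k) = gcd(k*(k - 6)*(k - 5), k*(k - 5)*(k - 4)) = k^2 - 5*k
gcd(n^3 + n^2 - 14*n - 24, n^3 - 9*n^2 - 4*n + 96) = n^2 - n - 12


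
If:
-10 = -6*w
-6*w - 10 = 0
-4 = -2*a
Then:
No Solution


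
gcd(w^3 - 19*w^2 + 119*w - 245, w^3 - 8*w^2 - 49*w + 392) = w - 7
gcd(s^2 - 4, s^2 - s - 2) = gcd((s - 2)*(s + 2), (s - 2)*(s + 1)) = s - 2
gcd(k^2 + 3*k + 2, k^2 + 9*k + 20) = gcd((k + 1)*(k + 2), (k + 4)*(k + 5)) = 1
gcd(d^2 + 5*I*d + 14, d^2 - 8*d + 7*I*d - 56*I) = d + 7*I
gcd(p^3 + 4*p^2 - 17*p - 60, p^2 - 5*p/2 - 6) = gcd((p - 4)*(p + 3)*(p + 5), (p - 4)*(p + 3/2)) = p - 4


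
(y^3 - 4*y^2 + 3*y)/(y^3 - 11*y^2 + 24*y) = (y - 1)/(y - 8)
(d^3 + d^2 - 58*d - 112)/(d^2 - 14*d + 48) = (d^2 + 9*d + 14)/(d - 6)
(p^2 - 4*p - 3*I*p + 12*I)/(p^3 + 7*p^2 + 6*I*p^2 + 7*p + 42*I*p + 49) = (p^2 + p*(-4 - 3*I) + 12*I)/(p^3 + p^2*(7 + 6*I) + p*(7 + 42*I) + 49)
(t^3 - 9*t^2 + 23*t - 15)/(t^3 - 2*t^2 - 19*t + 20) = (t - 3)/(t + 4)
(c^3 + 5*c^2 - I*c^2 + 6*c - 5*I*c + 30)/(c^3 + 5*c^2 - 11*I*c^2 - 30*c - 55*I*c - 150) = (c^2 - I*c + 6)/(c^2 - 11*I*c - 30)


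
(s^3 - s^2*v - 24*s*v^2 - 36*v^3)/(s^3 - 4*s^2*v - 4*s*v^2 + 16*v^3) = (s^2 - 3*s*v - 18*v^2)/(s^2 - 6*s*v + 8*v^2)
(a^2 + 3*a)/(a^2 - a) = (a + 3)/(a - 1)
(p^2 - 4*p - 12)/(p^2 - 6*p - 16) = (p - 6)/(p - 8)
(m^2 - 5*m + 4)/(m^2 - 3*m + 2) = (m - 4)/(m - 2)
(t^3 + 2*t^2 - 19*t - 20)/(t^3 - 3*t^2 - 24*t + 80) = (t + 1)/(t - 4)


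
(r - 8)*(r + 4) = r^2 - 4*r - 32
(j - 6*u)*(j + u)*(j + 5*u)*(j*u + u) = j^4*u + j^3*u - 31*j^2*u^3 - 30*j*u^4 - 31*j*u^3 - 30*u^4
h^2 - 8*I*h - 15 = (h - 5*I)*(h - 3*I)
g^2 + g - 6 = (g - 2)*(g + 3)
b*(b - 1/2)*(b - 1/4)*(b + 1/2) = b^4 - b^3/4 - b^2/4 + b/16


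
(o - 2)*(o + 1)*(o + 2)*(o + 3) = o^4 + 4*o^3 - o^2 - 16*o - 12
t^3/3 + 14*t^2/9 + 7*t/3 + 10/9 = (t/3 + 1/3)*(t + 5/3)*(t + 2)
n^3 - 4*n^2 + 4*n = n*(n - 2)^2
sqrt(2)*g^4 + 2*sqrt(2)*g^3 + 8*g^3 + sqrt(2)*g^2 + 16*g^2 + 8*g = g*(g + 1)*(g + 4*sqrt(2))*(sqrt(2)*g + sqrt(2))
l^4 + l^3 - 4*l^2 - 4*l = l*(l - 2)*(l + 1)*(l + 2)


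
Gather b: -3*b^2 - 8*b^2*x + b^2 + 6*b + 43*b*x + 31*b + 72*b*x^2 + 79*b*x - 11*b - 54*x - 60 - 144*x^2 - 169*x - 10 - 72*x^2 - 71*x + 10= b^2*(-8*x - 2) + b*(72*x^2 + 122*x + 26) - 216*x^2 - 294*x - 60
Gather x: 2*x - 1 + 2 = 2*x + 1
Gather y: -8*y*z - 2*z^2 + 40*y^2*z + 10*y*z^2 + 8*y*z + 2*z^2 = 40*y^2*z + 10*y*z^2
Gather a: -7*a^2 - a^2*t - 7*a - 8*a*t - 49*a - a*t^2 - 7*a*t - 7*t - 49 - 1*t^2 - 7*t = a^2*(-t - 7) + a*(-t^2 - 15*t - 56) - t^2 - 14*t - 49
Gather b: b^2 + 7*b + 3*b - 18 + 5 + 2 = b^2 + 10*b - 11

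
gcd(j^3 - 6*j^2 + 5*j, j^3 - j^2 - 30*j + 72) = 1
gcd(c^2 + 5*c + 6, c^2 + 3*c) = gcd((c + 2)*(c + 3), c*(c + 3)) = c + 3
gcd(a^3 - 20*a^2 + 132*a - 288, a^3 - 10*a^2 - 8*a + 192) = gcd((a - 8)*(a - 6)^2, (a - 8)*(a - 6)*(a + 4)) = a^2 - 14*a + 48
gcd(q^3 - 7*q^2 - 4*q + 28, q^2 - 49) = q - 7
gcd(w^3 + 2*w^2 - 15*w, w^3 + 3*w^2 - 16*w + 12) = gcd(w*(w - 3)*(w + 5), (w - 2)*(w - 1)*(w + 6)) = 1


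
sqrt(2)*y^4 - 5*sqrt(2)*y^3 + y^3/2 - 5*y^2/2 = y^2*(y - 5)*(sqrt(2)*y + 1/2)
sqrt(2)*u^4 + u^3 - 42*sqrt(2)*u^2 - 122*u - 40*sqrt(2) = (u - 5*sqrt(2))*(u + sqrt(2))*(u + 4*sqrt(2))*(sqrt(2)*u + 1)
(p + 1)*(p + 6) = p^2 + 7*p + 6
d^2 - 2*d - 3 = (d - 3)*(d + 1)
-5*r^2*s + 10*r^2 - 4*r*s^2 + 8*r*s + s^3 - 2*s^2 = (-5*r + s)*(r + s)*(s - 2)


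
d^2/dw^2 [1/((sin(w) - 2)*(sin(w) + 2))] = 2*(-2*sin(w)^4 - 5*sin(w)^2 + 4)/((sin(w) - 2)^3*(sin(w) + 2)^3)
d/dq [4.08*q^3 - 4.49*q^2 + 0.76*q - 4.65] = 12.24*q^2 - 8.98*q + 0.76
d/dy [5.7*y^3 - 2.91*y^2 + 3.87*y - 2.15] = 17.1*y^2 - 5.82*y + 3.87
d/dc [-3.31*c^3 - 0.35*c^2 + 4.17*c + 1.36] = -9.93*c^2 - 0.7*c + 4.17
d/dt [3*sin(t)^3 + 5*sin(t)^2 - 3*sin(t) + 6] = (9*sin(t)^2 + 10*sin(t) - 3)*cos(t)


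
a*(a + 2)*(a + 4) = a^3 + 6*a^2 + 8*a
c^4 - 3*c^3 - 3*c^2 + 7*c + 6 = (c - 3)*(c - 2)*(c + 1)^2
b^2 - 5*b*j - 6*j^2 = (b - 6*j)*(b + j)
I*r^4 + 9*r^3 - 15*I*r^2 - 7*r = r*(r - 7*I)*(r - I)*(I*r + 1)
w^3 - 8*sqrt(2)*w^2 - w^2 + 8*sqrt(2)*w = w*(w - 1)*(w - 8*sqrt(2))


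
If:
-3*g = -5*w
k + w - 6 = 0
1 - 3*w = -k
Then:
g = 35/12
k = 17/4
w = 7/4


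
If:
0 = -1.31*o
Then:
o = 0.00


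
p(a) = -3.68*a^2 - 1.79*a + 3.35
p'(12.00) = -90.11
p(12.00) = -548.05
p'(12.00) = -90.11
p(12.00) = -548.05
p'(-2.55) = 16.98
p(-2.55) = -16.01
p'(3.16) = -25.05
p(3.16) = -39.05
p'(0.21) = -3.34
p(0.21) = 2.81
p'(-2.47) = 16.39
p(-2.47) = -14.68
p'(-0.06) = -1.35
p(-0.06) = 3.44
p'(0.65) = -6.57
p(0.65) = 0.63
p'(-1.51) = 9.32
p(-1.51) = -2.34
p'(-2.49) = 16.54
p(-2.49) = -15.01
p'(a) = -7.36*a - 1.79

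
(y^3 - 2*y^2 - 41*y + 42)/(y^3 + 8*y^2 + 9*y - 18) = (y - 7)/(y + 3)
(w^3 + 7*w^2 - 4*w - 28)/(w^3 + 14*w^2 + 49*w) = (w^2 - 4)/(w*(w + 7))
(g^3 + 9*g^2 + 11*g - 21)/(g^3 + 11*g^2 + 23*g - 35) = (g + 3)/(g + 5)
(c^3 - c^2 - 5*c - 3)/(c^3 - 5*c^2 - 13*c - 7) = (c - 3)/(c - 7)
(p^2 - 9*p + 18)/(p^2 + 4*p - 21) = (p - 6)/(p + 7)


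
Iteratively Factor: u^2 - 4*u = (u - 4)*(u)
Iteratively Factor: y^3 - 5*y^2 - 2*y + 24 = (y - 3)*(y^2 - 2*y - 8) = (y - 4)*(y - 3)*(y + 2)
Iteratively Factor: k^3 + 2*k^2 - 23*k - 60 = (k + 3)*(k^2 - k - 20) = (k - 5)*(k + 3)*(k + 4)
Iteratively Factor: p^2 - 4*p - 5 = (p + 1)*(p - 5)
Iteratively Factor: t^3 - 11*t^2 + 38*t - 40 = (t - 4)*(t^2 - 7*t + 10) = (t - 5)*(t - 4)*(t - 2)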